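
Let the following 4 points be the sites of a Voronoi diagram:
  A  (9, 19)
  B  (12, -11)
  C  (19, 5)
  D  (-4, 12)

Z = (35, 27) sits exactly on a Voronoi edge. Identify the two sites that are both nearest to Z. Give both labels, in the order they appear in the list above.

A and C

Squared distances from Z to each site:
|ZA|² = (35−9)² + (27−19)² = 676 + 64 = 740
|ZB|² = (35−12)² + (27−(-11))² = 529 + 1444 = 1973
|ZC|² = (35−19)² + (27−5)² = 256 + 484 = 740
|ZD|² = (35−(-4))² + (27−12)² = 1521 + 225 = 1746
Z is equidistant from A and C (both at squared distance 740), and every other site is strictly farther — so Z lies on the A–C Voronoi edge.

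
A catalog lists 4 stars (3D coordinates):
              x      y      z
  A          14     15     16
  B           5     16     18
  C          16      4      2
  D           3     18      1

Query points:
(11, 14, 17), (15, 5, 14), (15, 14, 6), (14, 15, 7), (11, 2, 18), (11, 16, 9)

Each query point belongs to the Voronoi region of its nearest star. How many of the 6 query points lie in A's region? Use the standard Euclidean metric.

6

(11, 14, 17) — d² to each: A:11, B:41, C:350, D:336 → nearest is A
(15, 5, 14) — d² to each: A:105, B:237, C:146, D:482 → nearest is A
(15, 14, 6) — d² to each: A:102, B:248, C:117, D:185 → nearest is A
(14, 15, 7) — d² to each: A:81, B:203, C:150, D:166 → nearest is A
(11, 2, 18) — d² to each: A:182, B:232, C:285, D:609 → nearest is A
(11, 16, 9) — d² to each: A:59, B:117, C:218, D:132 → nearest is A
6 of the 6 points have A as nearest.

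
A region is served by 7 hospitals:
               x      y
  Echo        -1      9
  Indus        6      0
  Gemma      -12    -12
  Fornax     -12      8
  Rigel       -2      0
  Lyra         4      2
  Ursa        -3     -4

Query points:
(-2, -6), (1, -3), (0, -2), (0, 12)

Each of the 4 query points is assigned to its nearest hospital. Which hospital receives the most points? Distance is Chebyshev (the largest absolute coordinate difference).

(-2, -6) — d to each: Echo:15, Indus:8, Gemma:10, Fornax:14, Rigel:6, Lyra:8, Ursa:2 → nearest is Ursa
(1, -3) — d to each: Echo:12, Indus:5, Gemma:13, Fornax:13, Rigel:3, Lyra:5, Ursa:4 → nearest is Rigel
(0, -2) — d to each: Echo:11, Indus:6, Gemma:12, Fornax:12, Rigel:2, Lyra:4, Ursa:3 → nearest is Rigel
(0, 12) — d to each: Echo:3, Indus:12, Gemma:24, Fornax:12, Rigel:12, Lyra:10, Ursa:16 → nearest is Echo
Tally — Echo:1, Rigel:2, Ursa:1. Rigel captures the most (2).

Rigel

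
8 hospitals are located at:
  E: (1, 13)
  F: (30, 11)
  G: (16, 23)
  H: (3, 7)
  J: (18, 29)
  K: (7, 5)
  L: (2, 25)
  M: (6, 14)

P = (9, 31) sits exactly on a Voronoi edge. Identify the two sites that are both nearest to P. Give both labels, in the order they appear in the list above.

J and L

Squared distances from P to each site:
|PE|² = (9−1)² + (31−13)² = 64 + 324 = 388
|PF|² = (9−30)² + (31−11)² = 441 + 400 = 841
|PG|² = (9−16)² + (31−23)² = 49 + 64 = 113
|PH|² = (9−3)² + (31−7)² = 36 + 576 = 612
|PJ|² = (9−18)² + (31−29)² = 81 + 4 = 85
|PK|² = (9−7)² + (31−5)² = 4 + 676 = 680
|PL|² = (9−2)² + (31−25)² = 49 + 36 = 85
|PM|² = (9−6)² + (31−14)² = 9 + 289 = 298
P is equidistant from J and L (both at squared distance 85), and every other site is strictly farther — so P lies on the J–L Voronoi edge.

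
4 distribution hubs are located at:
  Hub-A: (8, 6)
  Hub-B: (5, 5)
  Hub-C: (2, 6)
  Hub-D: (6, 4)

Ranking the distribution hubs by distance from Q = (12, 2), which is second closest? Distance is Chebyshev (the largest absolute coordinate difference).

Hub-D

d(Q, Hub-A) = max(4, 4) = 4
d(Q, Hub-B) = max(7, 3) = 7
d(Q, Hub-C) = max(10, 4) = 10
d(Q, Hub-D) = max(6, 2) = 6
Sorted ascending: Hub-A, Hub-D, Hub-B, … — the second-nearest is Hub-D.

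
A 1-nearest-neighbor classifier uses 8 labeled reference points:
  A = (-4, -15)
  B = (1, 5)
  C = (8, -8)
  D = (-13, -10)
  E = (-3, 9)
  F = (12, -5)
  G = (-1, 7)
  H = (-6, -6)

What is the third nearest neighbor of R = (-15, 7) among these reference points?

H

Since √ is increasing, it suffices to compare squared distances:
|RA|² = (-15−(-4))² + (7−(-15))² = 121 + 484 = 605
|RB|² = (-15−1)² + (7−5)² = 256 + 4 = 260
|RC|² = (-15−8)² + (7−(-8))² = 529 + 225 = 754
|RD|² = (-15−(-13))² + (7−(-10))² = 4 + 289 = 293
|RE|² = (-15−(-3))² + (7−9)² = 144 + 4 = 148
|RF|² = (-15−12)² + (7−(-5))² = 729 + 144 = 873
|RG|² = (-15−(-1))² + (7−7)² = 196 + 0 = 196
|RH|² = (-15−(-6))² + (7−(-6))² = 81 + 169 = 250
Sorted ascending: E, G, H, B, … — the third-nearest is H.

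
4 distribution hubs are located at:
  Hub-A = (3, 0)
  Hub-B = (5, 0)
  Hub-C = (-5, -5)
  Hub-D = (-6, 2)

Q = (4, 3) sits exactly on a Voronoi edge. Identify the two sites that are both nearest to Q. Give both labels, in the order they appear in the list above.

Squared distances from Q to each site:
d²(Q, Hub-A) = 1 + 9 = 10
d²(Q, Hub-B) = 1 + 9 = 10
d²(Q, Hub-C) = 81 + 64 = 145
d²(Q, Hub-D) = 100 + 1 = 101
Q is equidistant from Hub-A and Hub-B (both at squared distance 10), and every other site is strictly farther — so Q lies on the Hub-A–Hub-B Voronoi edge.

Hub-A and Hub-B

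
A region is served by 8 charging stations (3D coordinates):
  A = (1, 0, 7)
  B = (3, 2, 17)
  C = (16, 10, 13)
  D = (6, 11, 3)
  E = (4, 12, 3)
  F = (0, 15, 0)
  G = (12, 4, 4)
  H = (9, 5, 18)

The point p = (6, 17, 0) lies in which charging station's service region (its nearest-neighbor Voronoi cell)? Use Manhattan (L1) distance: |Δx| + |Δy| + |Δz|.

d(p,A) = 5 + 17 + 7 = 29
d(p,B) = 3 + 15 + 17 = 35
d(p,C) = 10 + 7 + 13 = 30
d(p,D) = 0 + 6 + 3 = 9
d(p,E) = 2 + 5 + 3 = 10
d(p,F) = 6 + 2 + 0 = 8
d(p,G) = 6 + 13 + 4 = 23
d(p,H) = 3 + 12 + 18 = 33
The smallest is to F, so p lies in the Voronoi region of F.

F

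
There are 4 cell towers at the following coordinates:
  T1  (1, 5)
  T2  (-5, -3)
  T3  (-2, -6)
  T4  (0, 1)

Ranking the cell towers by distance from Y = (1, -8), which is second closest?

Squared Euclidean distances:
|YT1|² = (1−1)² + (-8−5)² = 0 + 169 = 169
|YT2|² = (1−(-5))² + (-8−(-3))² = 36 + 25 = 61
|YT3|² = (1−(-2))² + (-8−(-6))² = 9 + 4 = 13
|YT4|² = (1−0)² + (-8−1)² = 1 + 81 = 82
Sorted ascending: T3, T2, T4, … — the second-nearest is T2.

T2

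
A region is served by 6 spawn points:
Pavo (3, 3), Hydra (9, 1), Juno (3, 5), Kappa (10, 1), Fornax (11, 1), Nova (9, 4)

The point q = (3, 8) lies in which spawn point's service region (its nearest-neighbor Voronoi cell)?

Juno

Squared Euclidean distances:
d²(q, Pavo) = 0 + 25 = 25
d²(q, Hydra) = 36 + 49 = 85
d²(q, Juno) = 0 + 9 = 9
d²(q, Kappa) = 49 + 49 = 98
d²(q, Fornax) = 64 + 49 = 113
d²(q, Nova) = 36 + 16 = 52
Juno is nearest.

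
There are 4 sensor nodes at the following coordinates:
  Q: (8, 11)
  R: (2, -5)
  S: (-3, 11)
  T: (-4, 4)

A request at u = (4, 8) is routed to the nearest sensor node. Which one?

Squared Euclidean distances:
|uQ|² = (4−8)² + (8−11)² = 16 + 9 = 25
|uR|² = (4−2)² + (8−(-5))² = 4 + 169 = 173
|uS|² = (4−(-3))² + (8−11)² = 49 + 9 = 58
|uT|² = (4−(-4))² + (8−4)² = 64 + 16 = 80
Q is nearest.

Q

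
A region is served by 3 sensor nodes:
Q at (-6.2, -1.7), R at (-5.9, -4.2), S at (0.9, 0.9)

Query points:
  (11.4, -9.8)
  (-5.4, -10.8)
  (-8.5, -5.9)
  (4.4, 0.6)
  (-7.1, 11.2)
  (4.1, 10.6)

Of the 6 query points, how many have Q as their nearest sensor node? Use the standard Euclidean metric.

1

(11.4, -9.8) — d² to each: Q:375.37, R:330.65, S:224.74 → nearest is S
(-5.4, -10.8) — d² to each: Q:83.45, R:43.81, S:176.58 → nearest is R
(-8.5, -5.9) — d² to each: Q:22.93, R:9.65, S:134.6 → nearest is R
(4.4, 0.6) — d² to each: Q:117.65, R:129.13, S:12.34 → nearest is S
(-7.1, 11.2) — d² to each: Q:167.22, R:238.6, S:170.09 → nearest is Q
(4.1, 10.6) — d² to each: Q:257.38, R:319.04, S:104.33 → nearest is S
1 of the 6 points has Q as nearest.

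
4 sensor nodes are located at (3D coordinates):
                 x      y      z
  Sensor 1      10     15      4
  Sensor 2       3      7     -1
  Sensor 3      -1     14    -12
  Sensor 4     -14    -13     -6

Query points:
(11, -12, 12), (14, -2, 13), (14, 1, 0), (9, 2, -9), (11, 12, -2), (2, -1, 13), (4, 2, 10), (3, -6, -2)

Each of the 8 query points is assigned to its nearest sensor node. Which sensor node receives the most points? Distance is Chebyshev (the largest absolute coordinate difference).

Sensor 2

(11, -12, 12) — d to each: Sensor 1:27, Sensor 2:19, Sensor 3:26, Sensor 4:25 → nearest is Sensor 2
(14, -2, 13) — d to each: Sensor 1:17, Sensor 2:14, Sensor 3:25, Sensor 4:28 → nearest is Sensor 2
(14, 1, 0) — d to each: Sensor 1:14, Sensor 2:11, Sensor 3:15, Sensor 4:28 → nearest is Sensor 2
(9, 2, -9) — d to each: Sensor 1:13, Sensor 2:8, Sensor 3:12, Sensor 4:23 → nearest is Sensor 2
(11, 12, -2) — d to each: Sensor 1:6, Sensor 2:8, Sensor 3:12, Sensor 4:25 → nearest is Sensor 1
(2, -1, 13) — d to each: Sensor 1:16, Sensor 2:14, Sensor 3:25, Sensor 4:19 → nearest is Sensor 2
(4, 2, 10) — d to each: Sensor 1:13, Sensor 2:11, Sensor 3:22, Sensor 4:18 → nearest is Sensor 2
(3, -6, -2) — d to each: Sensor 1:21, Sensor 2:13, Sensor 3:20, Sensor 4:17 → nearest is Sensor 2
Tally — Sensor 1:1, Sensor 2:7. Sensor 2 captures the most (7).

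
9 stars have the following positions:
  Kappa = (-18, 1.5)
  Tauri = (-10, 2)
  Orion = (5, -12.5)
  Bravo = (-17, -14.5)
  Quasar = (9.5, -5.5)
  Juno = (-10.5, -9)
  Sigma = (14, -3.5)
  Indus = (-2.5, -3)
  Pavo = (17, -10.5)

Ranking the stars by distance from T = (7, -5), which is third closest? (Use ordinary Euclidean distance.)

Squared Euclidean distances:
d²(T, Kappa) = 625 + 42.25 = 667.25
d²(T, Tauri) = 289 + 49 = 338
d²(T, Orion) = 4 + 56.25 = 60.25
d²(T, Bravo) = 576 + 90.25 = 666.25
d²(T, Quasar) = 6.25 + 0.25 = 6.5
d²(T, Juno) = 306.25 + 16 = 322.25
d²(T, Sigma) = 49 + 2.25 = 51.25
d²(T, Indus) = 90.25 + 4 = 94.25
d²(T, Pavo) = 100 + 30.25 = 130.25
Sorted ascending: Quasar, Sigma, Orion, Indus, … — the third-nearest is Orion.

Orion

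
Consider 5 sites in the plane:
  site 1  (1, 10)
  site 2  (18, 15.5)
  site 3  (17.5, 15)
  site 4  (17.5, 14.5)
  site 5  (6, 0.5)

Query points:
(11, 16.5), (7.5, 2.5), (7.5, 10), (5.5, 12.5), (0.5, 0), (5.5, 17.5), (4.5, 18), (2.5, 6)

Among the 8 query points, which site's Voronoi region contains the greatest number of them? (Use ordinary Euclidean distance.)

(11, 16.5) — d² to each: site 1:142.25, site 2:50, site 3:44.5, site 4:46.25, site 5:281 → nearest is site 3
(7.5, 2.5) — d² to each: site 1:98.5, site 2:279.25, site 3:256.25, site 4:244, site 5:6.25 → nearest is site 5
(7.5, 10) — d² to each: site 1:42.25, site 2:140.5, site 3:125, site 4:120.25, site 5:92.5 → nearest is site 1
(5.5, 12.5) — d² to each: site 1:26.5, site 2:165.25, site 3:150.25, site 4:148, site 5:144.25 → nearest is site 1
(0.5, 0) — d² to each: site 1:100.25, site 2:546.5, site 3:514, site 4:499.25, site 5:30.5 → nearest is site 5
(5.5, 17.5) — d² to each: site 1:76.5, site 2:160.25, site 3:150.25, site 4:153, site 5:289.25 → nearest is site 1
(4.5, 18) — d² to each: site 1:76.25, site 2:188.5, site 3:178, site 4:181.25, site 5:308.5 → nearest is site 1
(2.5, 6) — d² to each: site 1:18.25, site 2:330.5, site 3:306, site 4:297.25, site 5:42.5 → nearest is site 1
Tally — site 1:5, site 3:1, site 5:2. site 1 captures the most (5).

site 1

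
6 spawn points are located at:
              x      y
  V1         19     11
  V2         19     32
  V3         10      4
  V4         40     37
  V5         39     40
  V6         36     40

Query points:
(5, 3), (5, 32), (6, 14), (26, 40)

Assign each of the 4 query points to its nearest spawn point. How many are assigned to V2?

(5, 3) — d² to each: V1:260, V2:1037, V3:26, V4:2381, V5:2525, V6:2330 → nearest is V3
(5, 32) — d² to each: V1:637, V2:196, V3:809, V4:1250, V5:1220, V6:1025 → nearest is V2
(6, 14) — d² to each: V1:178, V2:493, V3:116, V4:1685, V5:1765, V6:1576 → nearest is V3
(26, 40) — d² to each: V1:890, V2:113, V3:1552, V4:205, V5:169, V6:100 → nearest is V6
1 of the 4 points has V2 as nearest.

1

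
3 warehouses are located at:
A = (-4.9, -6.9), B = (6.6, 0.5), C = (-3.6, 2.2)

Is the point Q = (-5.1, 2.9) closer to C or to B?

Compare squared distances:
|QC|² = (-5.1−(-3.6))² + (2.9−2.2)² = 2.25 + 0.49 = 2.74
|QB|² = (-5.1−6.6)² + (2.9−0.5)² = 136.89 + 5.76 = 142.65
2.74 < 142.65, so C is closer.

C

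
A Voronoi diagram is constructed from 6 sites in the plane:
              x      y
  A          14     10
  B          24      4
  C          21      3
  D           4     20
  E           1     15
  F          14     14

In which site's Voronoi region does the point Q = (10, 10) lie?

A

Since √ is increasing, it suffices to compare squared distances:
|QA|² = (10−14)² + (10−10)² = 16 + 0 = 16
|QB|² = (10−24)² + (10−4)² = 196 + 36 = 232
|QC|² = (10−21)² + (10−3)² = 121 + 49 = 170
|QD|² = (10−4)² + (10−20)² = 36 + 100 = 136
|QE|² = (10−1)² + (10−15)² = 81 + 25 = 106
|QF|² = (10−14)² + (10−14)² = 16 + 16 = 32
Minimum is at A.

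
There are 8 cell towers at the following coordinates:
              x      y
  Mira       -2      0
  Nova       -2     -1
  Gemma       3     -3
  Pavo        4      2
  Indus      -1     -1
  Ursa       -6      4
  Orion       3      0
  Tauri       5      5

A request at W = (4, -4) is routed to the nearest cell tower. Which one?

Squared Euclidean distances:
d²(W, Mira) = 36 + 16 = 52
d²(W, Nova) = 36 + 9 = 45
d²(W, Gemma) = 1 + 1 = 2
d²(W, Pavo) = 0 + 36 = 36
d²(W, Indus) = 25 + 9 = 34
d²(W, Ursa) = 100 + 64 = 164
d²(W, Orion) = 1 + 16 = 17
d²(W, Tauri) = 1 + 81 = 82
Gemma is nearest.

Gemma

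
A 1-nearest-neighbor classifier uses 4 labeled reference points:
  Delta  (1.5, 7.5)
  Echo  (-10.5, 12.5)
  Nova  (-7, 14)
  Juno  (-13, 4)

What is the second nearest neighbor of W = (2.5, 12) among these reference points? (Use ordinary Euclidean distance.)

Compare squared distances (the ordering matches that of the actual distances):
d²(W, Delta) = (2.5−1.5)² + (12−7.5)² = 1 + 20.25 = 21.25
d²(W, Echo) = (2.5−(-10.5))² + (12−12.5)² = 169 + 0.25 = 169.25
d²(W, Nova) = (2.5−(-7))² + (12−14)² = 90.25 + 4 = 94.25
d²(W, Juno) = (2.5−(-13))² + (12−4)² = 240.25 + 64 = 304.25
Sorted ascending: Delta, Nova, Echo, … — the second-nearest is Nova.

Nova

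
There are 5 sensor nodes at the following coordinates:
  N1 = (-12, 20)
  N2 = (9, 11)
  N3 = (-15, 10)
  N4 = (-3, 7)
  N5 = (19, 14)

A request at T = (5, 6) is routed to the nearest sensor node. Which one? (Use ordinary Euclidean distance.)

Squared Euclidean distances:
|TN1|² = (5−(-12))² + (6−20)² = 289 + 196 = 485
|TN2|² = (5−9)² + (6−11)² = 16 + 25 = 41
|TN3|² = (5−(-15))² + (6−10)² = 400 + 16 = 416
|TN4|² = (5−(-3))² + (6−7)² = 64 + 1 = 65
|TN5|² = (5−19)² + (6−14)² = 196 + 64 = 260
N2 is nearest.

N2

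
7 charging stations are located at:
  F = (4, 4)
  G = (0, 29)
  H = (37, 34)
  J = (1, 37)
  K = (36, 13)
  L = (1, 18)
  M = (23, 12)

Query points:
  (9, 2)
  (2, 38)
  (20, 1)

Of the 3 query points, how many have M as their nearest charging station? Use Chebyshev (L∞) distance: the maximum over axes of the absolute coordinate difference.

1

(9, 2) — d to each: F:5, G:27, H:32, J:35, K:27, L:16, M:14 → nearest is F
(2, 38) — d to each: F:34, G:9, H:35, J:1, K:34, L:20, M:26 → nearest is J
(20, 1) — d to each: F:16, G:28, H:33, J:36, K:16, L:19, M:11 → nearest is M
1 of the 3 points has M as nearest.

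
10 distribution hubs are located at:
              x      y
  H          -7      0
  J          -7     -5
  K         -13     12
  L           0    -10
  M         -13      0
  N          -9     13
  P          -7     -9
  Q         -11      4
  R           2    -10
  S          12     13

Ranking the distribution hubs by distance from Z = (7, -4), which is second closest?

L

Compare squared distances (the ordering matches that of the actual distances):
|ZH|² = 196 + 16 = 212
|ZJ|² = 196 + 1 = 197
|ZK|² = 400 + 256 = 656
|ZL|² = 49 + 36 = 85
|ZM|² = 400 + 16 = 416
|ZN|² = 256 + 289 = 545
|ZP|² = 196 + 25 = 221
|ZQ|² = 324 + 64 = 388
|ZR|² = 25 + 36 = 61
|ZS|² = 25 + 289 = 314
Sorted ascending: R, L, J, … — the second-nearest is L.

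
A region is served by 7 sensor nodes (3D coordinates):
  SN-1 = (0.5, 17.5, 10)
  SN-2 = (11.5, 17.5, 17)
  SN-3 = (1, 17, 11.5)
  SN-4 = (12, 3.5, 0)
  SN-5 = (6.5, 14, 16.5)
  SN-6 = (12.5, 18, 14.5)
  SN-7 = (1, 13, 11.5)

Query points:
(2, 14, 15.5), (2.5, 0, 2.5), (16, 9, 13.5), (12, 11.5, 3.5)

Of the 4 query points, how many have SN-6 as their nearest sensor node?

1

(2, 14, 15.5) — d² to each: SN-1:44.75, SN-2:104.75, SN-3:26, SN-4:450.5, SN-5:21.25, SN-6:127.25, SN-7:18 → nearest is SN-7
(2.5, 0, 2.5) — d² to each: SN-1:366.5, SN-2:597.5, SN-3:372.25, SN-4:108.75, SN-5:408, SN-6:568, SN-7:252.25 → nearest is SN-4
(16, 9, 13.5) — d² to each: SN-1:324.75, SN-2:104.75, SN-3:293, SN-4:228.5, SN-5:124.25, SN-6:94.25, SN-7:245 → nearest is SN-6
(12, 11.5, 3.5) — d² to each: SN-1:210.5, SN-2:218.5, SN-3:215.25, SN-4:76.25, SN-5:205.5, SN-6:163.5, SN-7:187.25 → nearest is SN-4
1 of the 4 points has SN-6 as nearest.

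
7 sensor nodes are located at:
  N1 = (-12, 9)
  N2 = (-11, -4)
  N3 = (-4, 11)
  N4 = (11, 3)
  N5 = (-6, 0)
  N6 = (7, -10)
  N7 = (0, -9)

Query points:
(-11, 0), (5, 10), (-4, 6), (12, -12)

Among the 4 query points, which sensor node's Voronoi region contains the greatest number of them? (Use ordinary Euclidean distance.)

N3

(-11, 0) — d² to each: N1:82, N2:16, N3:170, N4:493, N5:25, N6:424, N7:202 → nearest is N2
(5, 10) — d² to each: N1:290, N2:452, N3:82, N4:85, N5:221, N6:404, N7:386 → nearest is N3
(-4, 6) — d² to each: N1:73, N2:149, N3:25, N4:234, N5:40, N6:377, N7:241 → nearest is N3
(12, -12) — d² to each: N1:1017, N2:593, N3:785, N4:226, N5:468, N6:29, N7:153 → nearest is N6
Tally — N2:1, N3:2, N6:1. N3 captures the most (2).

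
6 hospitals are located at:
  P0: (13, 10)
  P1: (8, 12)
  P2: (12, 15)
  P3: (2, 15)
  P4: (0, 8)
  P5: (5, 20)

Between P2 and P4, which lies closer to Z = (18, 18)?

Compare squared distances:
|ZP2|² = (18−12)² + (18−15)² = 36 + 9 = 45
|ZP4|² = (18−0)² + (18−8)² = 324 + 100 = 424
45 < 424, so P2 is closer.

P2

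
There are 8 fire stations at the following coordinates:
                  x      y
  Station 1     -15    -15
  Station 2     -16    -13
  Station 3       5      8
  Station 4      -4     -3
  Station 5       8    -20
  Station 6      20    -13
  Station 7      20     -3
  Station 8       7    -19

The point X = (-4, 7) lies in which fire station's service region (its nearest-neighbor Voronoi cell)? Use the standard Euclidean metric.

Compare squared distances (the ordering matches that of the actual distances):
d²(X, Station 1) = (-4−(-15))² + (7−(-15))² = 121 + 484 = 605
d²(X, Station 2) = (-4−(-16))² + (7−(-13))² = 144 + 400 = 544
d²(X, Station 3) = (-4−5)² + (7−8)² = 81 + 1 = 82
d²(X, Station 4) = (-4−(-4))² + (7−(-3))² = 0 + 100 = 100
d²(X, Station 5) = (-4−8)² + (7−(-20))² = 144 + 729 = 873
d²(X, Station 6) = (-4−20)² + (7−(-13))² = 576 + 400 = 976
d²(X, Station 7) = (-4−20)² + (7−(-3))² = 576 + 100 = 676
d²(X, Station 8) = (-4−7)² + (7−(-19))² = 121 + 676 = 797
Station 3 is nearest.

Station 3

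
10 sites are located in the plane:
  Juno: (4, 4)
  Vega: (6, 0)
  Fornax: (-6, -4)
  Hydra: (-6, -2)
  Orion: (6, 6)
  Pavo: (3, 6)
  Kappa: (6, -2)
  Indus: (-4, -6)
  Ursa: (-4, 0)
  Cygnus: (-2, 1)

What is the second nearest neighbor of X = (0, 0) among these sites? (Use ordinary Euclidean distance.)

Squared Euclidean distances:
d²(X, Juno) = 16 + 16 = 32
d²(X, Vega) = 36 + 0 = 36
d²(X, Fornax) = 36 + 16 = 52
d²(X, Hydra) = 36 + 4 = 40
d²(X, Orion) = 36 + 36 = 72
d²(X, Pavo) = 9 + 36 = 45
d²(X, Kappa) = 36 + 4 = 40
d²(X, Indus) = 16 + 36 = 52
d²(X, Ursa) = 16 + 0 = 16
d²(X, Cygnus) = 4 + 1 = 5
Sorted ascending: Cygnus, Ursa, Juno, … — the second-nearest is Ursa.

Ursa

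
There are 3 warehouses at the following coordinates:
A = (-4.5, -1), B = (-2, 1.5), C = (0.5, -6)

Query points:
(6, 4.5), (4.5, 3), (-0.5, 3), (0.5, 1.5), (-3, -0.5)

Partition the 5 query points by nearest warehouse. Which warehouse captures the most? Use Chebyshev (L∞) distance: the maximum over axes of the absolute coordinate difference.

(6, 4.5) — d to each: A:10.5, B:8, C:10.5 → nearest is B
(4.5, 3) — d to each: A:9, B:6.5, C:9 → nearest is B
(-0.5, 3) — d to each: A:4, B:1.5, C:9 → nearest is B
(0.5, 1.5) — d to each: A:5, B:2.5, C:7.5 → nearest is B
(-3, -0.5) — d to each: A:1.5, B:2, C:5.5 → nearest is A
Tally — A:1, B:4. B captures the most (4).

B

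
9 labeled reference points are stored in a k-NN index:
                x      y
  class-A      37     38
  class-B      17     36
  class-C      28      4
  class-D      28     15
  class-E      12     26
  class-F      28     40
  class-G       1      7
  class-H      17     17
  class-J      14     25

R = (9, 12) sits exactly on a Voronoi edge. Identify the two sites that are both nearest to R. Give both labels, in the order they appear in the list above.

class-G and class-H

Squared distances from R to each site:
d²(R, class-A) = (9−37)² + (12−38)² = 784 + 676 = 1460
d²(R, class-B) = (9−17)² + (12−36)² = 64 + 576 = 640
d²(R, class-C) = (9−28)² + (12−4)² = 361 + 64 = 425
d²(R, class-D) = (9−28)² + (12−15)² = 361 + 9 = 370
d²(R, class-E) = (9−12)² + (12−26)² = 9 + 196 = 205
d²(R, class-F) = (9−28)² + (12−40)² = 361 + 784 = 1145
d²(R, class-G) = (9−1)² + (12−7)² = 64 + 25 = 89
d²(R, class-H) = (9−17)² + (12−17)² = 64 + 25 = 89
d²(R, class-J) = (9−14)² + (12−25)² = 25 + 169 = 194
R is equidistant from class-G and class-H (both at squared distance 89), and every other site is strictly farther — so R lies on the class-G–class-H Voronoi edge.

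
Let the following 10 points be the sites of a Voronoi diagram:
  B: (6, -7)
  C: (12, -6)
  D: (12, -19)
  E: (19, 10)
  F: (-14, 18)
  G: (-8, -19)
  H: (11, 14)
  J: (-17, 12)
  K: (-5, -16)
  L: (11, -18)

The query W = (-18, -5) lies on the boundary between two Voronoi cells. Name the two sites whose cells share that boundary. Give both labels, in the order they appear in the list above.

J and K

Squared distances from W to each site:
|WB|² = (-18−6)² + (-5−(-7))² = 576 + 4 = 580
|WC|² = (-18−12)² + (-5−(-6))² = 900 + 1 = 901
|WD|² = (-18−12)² + (-5−(-19))² = 900 + 196 = 1096
|WE|² = (-18−19)² + (-5−10)² = 1369 + 225 = 1594
|WF|² = (-18−(-14))² + (-5−18)² = 16 + 529 = 545
|WG|² = (-18−(-8))² + (-5−(-19))² = 100 + 196 = 296
|WH|² = (-18−11)² + (-5−14)² = 841 + 361 = 1202
|WJ|² = (-18−(-17))² + (-5−12)² = 1 + 289 = 290
|WK|² = (-18−(-5))² + (-5−(-16))² = 169 + 121 = 290
|WL|² = (-18−11)² + (-5−(-18))² = 841 + 169 = 1010
W is equidistant from J and K (both at squared distance 290), and every other site is strictly farther — so W lies on the J–K Voronoi edge.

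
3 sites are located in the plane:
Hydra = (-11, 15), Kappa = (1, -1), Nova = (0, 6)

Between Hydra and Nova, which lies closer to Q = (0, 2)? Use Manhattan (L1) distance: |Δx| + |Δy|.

Nova

d(Q, Hydra) = |0−(-11)| + |2−15| = 11 + 13 = 24
d(Q, Nova) = |0−0| + |2−6| = 0 + 4 = 4
24 > 4, so Nova is closer.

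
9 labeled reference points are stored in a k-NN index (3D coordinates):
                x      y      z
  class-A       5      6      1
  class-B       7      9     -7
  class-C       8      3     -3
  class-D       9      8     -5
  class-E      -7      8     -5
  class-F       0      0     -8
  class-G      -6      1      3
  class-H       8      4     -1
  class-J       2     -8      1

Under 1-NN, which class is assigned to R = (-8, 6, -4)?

class-E

Since √ is increasing, it suffices to compare squared distances:
d²(R, class-A) = (-8−5)² + (6−6)² + (-4−1)² = 169 + 0 + 25 = 194
d²(R, class-B) = (-8−7)² + (6−9)² + (-4−(-7))² = 225 + 9 + 9 = 243
d²(R, class-C) = (-8−8)² + (6−3)² + (-4−(-3))² = 256 + 9 + 1 = 266
d²(R, class-D) = (-8−9)² + (6−8)² + (-4−(-5))² = 289 + 4 + 1 = 294
d²(R, class-E) = (-8−(-7))² + (6−8)² + (-4−(-5))² = 1 + 4 + 1 = 6
d²(R, class-F) = (-8−0)² + (6−0)² + (-4−(-8))² = 64 + 36 + 16 = 116
d²(R, class-G) = (-8−(-6))² + (6−1)² + (-4−3)² = 4 + 25 + 49 = 78
d²(R, class-H) = (-8−8)² + (6−4)² + (-4−(-1))² = 256 + 4 + 9 = 269
d²(R, class-J) = (-8−2)² + (6−(-8))² + (-4−1)² = 100 + 196 + 25 = 321
Minimum is at class-E.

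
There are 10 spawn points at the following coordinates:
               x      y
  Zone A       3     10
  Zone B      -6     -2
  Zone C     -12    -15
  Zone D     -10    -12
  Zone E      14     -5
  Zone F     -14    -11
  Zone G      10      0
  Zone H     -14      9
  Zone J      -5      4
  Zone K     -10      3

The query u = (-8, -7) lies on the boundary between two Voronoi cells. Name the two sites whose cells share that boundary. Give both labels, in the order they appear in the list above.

Squared distances from u to each site:
d²(u, Zone A) = (-8−3)² + (-7−10)² = 121 + 289 = 410
d²(u, Zone B) = (-8−(-6))² + (-7−(-2))² = 4 + 25 = 29
d²(u, Zone C) = (-8−(-12))² + (-7−(-15))² = 16 + 64 = 80
d²(u, Zone D) = (-8−(-10))² + (-7−(-12))² = 4 + 25 = 29
d²(u, Zone E) = (-8−14)² + (-7−(-5))² = 484 + 4 = 488
d²(u, Zone F) = (-8−(-14))² + (-7−(-11))² = 36 + 16 = 52
d²(u, Zone G) = (-8−10)² + (-7−0)² = 324 + 49 = 373
d²(u, Zone H) = (-8−(-14))² + (-7−9)² = 36 + 256 = 292
d²(u, Zone J) = (-8−(-5))² + (-7−4)² = 9 + 121 = 130
d²(u, Zone K) = (-8−(-10))² + (-7−3)² = 4 + 100 = 104
u is equidistant from Zone B and Zone D (both at squared distance 29), and every other site is strictly farther — so u lies on the Zone B–Zone D Voronoi edge.

Zone B and Zone D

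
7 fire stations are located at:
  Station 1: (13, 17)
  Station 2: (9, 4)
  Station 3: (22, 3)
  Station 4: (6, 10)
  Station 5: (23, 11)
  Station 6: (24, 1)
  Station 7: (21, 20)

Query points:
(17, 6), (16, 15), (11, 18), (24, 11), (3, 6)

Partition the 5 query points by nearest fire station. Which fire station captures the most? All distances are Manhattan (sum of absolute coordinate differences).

Station 1

(17, 6) — d to each: Station 1:15, Station 2:10, Station 3:8, Station 4:15, Station 5:11, Station 6:12, Station 7:18 → nearest is Station 3
(16, 15) — d to each: Station 1:5, Station 2:18, Station 3:18, Station 4:15, Station 5:11, Station 6:22, Station 7:10 → nearest is Station 1
(11, 18) — d to each: Station 1:3, Station 2:16, Station 3:26, Station 4:13, Station 5:19, Station 6:30, Station 7:12 → nearest is Station 1
(24, 11) — d to each: Station 1:17, Station 2:22, Station 3:10, Station 4:19, Station 5:1, Station 6:10, Station 7:12 → nearest is Station 5
(3, 6) — d to each: Station 1:21, Station 2:8, Station 3:22, Station 4:7, Station 5:25, Station 6:26, Station 7:32 → nearest is Station 4
Tally — Station 1:2, Station 3:1, Station 4:1, Station 5:1. Station 1 captures the most (2).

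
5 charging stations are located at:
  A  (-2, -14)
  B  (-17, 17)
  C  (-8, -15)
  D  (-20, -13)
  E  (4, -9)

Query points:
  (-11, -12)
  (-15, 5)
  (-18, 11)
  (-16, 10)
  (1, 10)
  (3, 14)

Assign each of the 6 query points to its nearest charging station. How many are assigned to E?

(-11, -12) — d² to each: A:85, B:877, C:18, D:82, E:234 → nearest is C
(-15, 5) — d² to each: A:530, B:148, C:449, D:349, E:557 → nearest is B
(-18, 11) — d² to each: A:881, B:37, C:776, D:580, E:884 → nearest is B
(-16, 10) — d² to each: A:772, B:50, C:689, D:545, E:761 → nearest is B
(1, 10) — d² to each: A:585, B:373, C:706, D:970, E:370 → nearest is E
(3, 14) — d² to each: A:809, B:409, C:962, D:1258, E:530 → nearest is B
1 of the 6 points has E as nearest.

1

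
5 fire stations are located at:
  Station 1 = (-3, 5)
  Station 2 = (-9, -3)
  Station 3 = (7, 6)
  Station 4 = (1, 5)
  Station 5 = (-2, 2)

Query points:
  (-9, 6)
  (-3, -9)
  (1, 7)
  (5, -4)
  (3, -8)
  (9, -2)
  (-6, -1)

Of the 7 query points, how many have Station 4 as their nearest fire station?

(-9, 6) — d² to each: Station 1:37, Station 2:81, Station 3:256, Station 4:101, Station 5:65 → nearest is Station 1
(-3, -9) — d² to each: Station 1:196, Station 2:72, Station 3:325, Station 4:212, Station 5:122 → nearest is Station 2
(1, 7) — d² to each: Station 1:20, Station 2:200, Station 3:37, Station 4:4, Station 5:34 → nearest is Station 4
(5, -4) — d² to each: Station 1:145, Station 2:197, Station 3:104, Station 4:97, Station 5:85 → nearest is Station 5
(3, -8) — d² to each: Station 1:205, Station 2:169, Station 3:212, Station 4:173, Station 5:125 → nearest is Station 5
(9, -2) — d² to each: Station 1:193, Station 2:325, Station 3:68, Station 4:113, Station 5:137 → nearest is Station 3
(-6, -1) — d² to each: Station 1:45, Station 2:13, Station 3:218, Station 4:85, Station 5:25 → nearest is Station 2
1 of the 7 points has Station 4 as nearest.

1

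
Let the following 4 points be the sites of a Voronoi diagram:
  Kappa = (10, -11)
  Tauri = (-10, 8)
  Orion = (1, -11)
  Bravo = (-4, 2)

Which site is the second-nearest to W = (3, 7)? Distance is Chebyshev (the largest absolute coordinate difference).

d(W, Kappa) = max(7, 18) = 18
d(W, Tauri) = max(13, 1) = 13
d(W, Orion) = max(2, 18) = 18
d(W, Bravo) = max(7, 5) = 7
Sorted ascending: Bravo, Tauri, Kappa, … — the second-nearest is Tauri.

Tauri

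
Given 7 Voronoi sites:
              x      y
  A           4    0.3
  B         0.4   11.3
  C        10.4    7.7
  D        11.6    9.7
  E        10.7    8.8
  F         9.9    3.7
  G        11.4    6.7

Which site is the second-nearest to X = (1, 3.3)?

Compare squared distances (the ordering matches that of the actual distances):
|XA|² = (1−4)² + (3.3−0.3)² = 9 + 9 = 18
|XB|² = (1−0.4)² + (3.3−11.3)² = 0.36 + 64 = 64.36
|XC|² = (1−10.4)² + (3.3−7.7)² = 88.36 + 19.36 = 107.72
|XD|² = (1−11.6)² + (3.3−9.7)² = 112.36 + 40.96 = 153.32
|XE|² = (1−10.7)² + (3.3−8.8)² = 94.09 + 30.25 = 124.34
|XF|² = (1−9.9)² + (3.3−3.7)² = 79.21 + 0.16 = 79.37
|XG|² = (1−11.4)² + (3.3−6.7)² = 108.16 + 11.56 = 119.72
Sorted ascending: A, B, F, … — the second-nearest is B.

B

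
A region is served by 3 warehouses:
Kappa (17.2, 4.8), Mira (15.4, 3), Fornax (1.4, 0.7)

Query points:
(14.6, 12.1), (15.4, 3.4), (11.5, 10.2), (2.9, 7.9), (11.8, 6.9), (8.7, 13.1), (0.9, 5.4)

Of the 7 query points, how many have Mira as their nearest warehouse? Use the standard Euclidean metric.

2

(14.6, 12.1) — d² to each: Kappa:60.05, Mira:83.45, Fornax:304.2 → nearest is Kappa
(15.4, 3.4) — d² to each: Kappa:5.2, Mira:0.16, Fornax:203.29 → nearest is Mira
(11.5, 10.2) — d² to each: Kappa:61.65, Mira:67.05, Fornax:192.26 → nearest is Kappa
(2.9, 7.9) — d² to each: Kappa:214.1, Mira:180.26, Fornax:54.09 → nearest is Fornax
(11.8, 6.9) — d² to each: Kappa:33.57, Mira:28.17, Fornax:146.6 → nearest is Mira
(8.7, 13.1) — d² to each: Kappa:141.14, Mira:146.9, Fornax:207.05 → nearest is Kappa
(0.9, 5.4) — d² to each: Kappa:266.05, Mira:216.01, Fornax:22.34 → nearest is Fornax
2 of the 7 points have Mira as nearest.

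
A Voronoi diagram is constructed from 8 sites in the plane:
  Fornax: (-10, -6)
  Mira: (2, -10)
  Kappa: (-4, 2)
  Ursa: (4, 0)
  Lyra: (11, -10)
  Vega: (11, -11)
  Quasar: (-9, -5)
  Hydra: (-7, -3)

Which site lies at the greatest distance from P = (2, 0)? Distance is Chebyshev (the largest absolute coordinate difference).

Fornax

d(P, Fornax) = max(12, 6) = 12
d(P, Mira) = max(0, 10) = 10
d(P, Kappa) = max(6, 2) = 6
d(P, Ursa) = max(2, 0) = 2
d(P, Lyra) = max(9, 10) = 10
d(P, Vega) = max(9, 11) = 11
d(P, Quasar) = max(11, 5) = 11
d(P, Hydra) = max(9, 3) = 9
The largest is to Fornax.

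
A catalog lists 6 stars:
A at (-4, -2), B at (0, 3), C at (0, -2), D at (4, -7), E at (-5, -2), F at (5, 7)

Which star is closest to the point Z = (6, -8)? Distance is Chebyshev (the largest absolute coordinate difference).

D

d(Z,A) = max(10, 6) = 10
d(Z,B) = max(6, 11) = 11
d(Z,C) = max(6, 6) = 6
d(Z,D) = max(2, 1) = 2
d(Z,E) = max(11, 6) = 11
d(Z,F) = max(1, 15) = 15
The smallest is to D, so Z lies in the Voronoi region of D.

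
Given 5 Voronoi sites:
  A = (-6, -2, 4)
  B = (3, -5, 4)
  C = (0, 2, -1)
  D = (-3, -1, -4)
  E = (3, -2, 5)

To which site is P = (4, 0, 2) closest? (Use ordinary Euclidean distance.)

E

Squared Euclidean distances:
|PA|² = 100 + 4 + 4 = 108
|PB|² = 1 + 25 + 4 = 30
|PC|² = 16 + 4 + 9 = 29
|PD|² = 49 + 1 + 36 = 86
|PE|² = 1 + 4 + 9 = 14
E is nearest.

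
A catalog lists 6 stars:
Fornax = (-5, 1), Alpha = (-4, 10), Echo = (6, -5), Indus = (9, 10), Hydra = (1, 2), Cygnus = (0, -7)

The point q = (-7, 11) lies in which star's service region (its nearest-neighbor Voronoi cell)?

Alpha

Squared Euclidean distances:
d²(q, Fornax) = 4 + 100 = 104
d²(q, Alpha) = 9 + 1 = 10
d²(q, Echo) = 169 + 256 = 425
d²(q, Indus) = 256 + 1 = 257
d²(q, Hydra) = 64 + 81 = 145
d²(q, Cygnus) = 49 + 324 = 373
Minimum is at Alpha.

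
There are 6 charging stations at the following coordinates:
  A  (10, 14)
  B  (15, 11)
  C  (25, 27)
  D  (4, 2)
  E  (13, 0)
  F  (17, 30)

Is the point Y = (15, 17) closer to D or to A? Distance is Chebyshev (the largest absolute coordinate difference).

d(Y,D) = max(11, 15) = 15
d(Y,A) = max(5, 3) = 5
15 > 5, so A is closer.

A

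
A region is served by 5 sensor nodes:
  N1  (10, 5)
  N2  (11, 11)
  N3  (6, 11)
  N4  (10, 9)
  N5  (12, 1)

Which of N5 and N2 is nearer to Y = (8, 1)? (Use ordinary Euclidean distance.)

N5

Compare squared distances:
|YN5|² = (8−12)² + (1−1)² = 16 + 0 = 16
|YN2|² = (8−11)² + (1−11)² = 9 + 100 = 109
16 < 109, so N5 is closer.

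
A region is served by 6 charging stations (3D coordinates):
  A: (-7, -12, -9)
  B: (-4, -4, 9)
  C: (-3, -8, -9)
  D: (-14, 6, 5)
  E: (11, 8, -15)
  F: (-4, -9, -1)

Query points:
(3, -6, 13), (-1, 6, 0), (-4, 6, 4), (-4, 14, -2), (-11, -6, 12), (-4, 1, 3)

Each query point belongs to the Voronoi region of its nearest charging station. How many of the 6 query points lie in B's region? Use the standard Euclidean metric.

4

(3, -6, 13) — d² to each: A:620, B:69, C:524, D:497, E:1044, F:254 → nearest is B
(-1, 6, 0) — d² to each: A:441, B:190, C:281, D:194, E:373, F:235 → nearest is B
(-4, 6, 4) — d² to each: A:502, B:125, C:366, D:101, E:590, F:250 → nearest is D
(-4, 14, -2) — d² to each: A:734, B:445, C:534, D:213, E:430, F:530 → nearest is D
(-11, -6, 12) — d² to each: A:493, B:62, C:509, D:202, E:1409, F:227 → nearest is B
(-4, 1, 3) — d² to each: A:322, B:61, C:226, D:129, E:598, F:116 → nearest is B
4 of the 6 points have B as nearest.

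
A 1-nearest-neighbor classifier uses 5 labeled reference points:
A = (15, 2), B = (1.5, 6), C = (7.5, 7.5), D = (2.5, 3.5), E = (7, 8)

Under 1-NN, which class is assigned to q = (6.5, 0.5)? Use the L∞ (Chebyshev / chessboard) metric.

D

d(q,A) = max(8.5, 1.5) = 8.5
d(q,B) = max(5, 5.5) = 5.5
d(q,C) = max(1, 7) = 7
d(q,D) = max(4, 3) = 4
d(q,E) = max(0.5, 7.5) = 7.5
The smallest is to D, so q lies in the Voronoi region of D.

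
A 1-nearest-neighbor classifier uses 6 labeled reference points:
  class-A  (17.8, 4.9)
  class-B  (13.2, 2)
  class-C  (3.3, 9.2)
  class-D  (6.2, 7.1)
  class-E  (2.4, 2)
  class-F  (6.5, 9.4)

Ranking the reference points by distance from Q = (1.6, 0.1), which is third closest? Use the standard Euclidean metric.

class-C

Since √ is increasing, it suffices to compare squared distances:
d²(Q, class-A) = 262.44 + 23.04 = 285.48
d²(Q, class-B) = 134.56 + 3.61 = 138.17
d²(Q, class-C) = 2.89 + 82.81 = 85.7
d²(Q, class-D) = 21.16 + 49 = 70.16
d²(Q, class-E) = 0.64 + 3.61 = 4.25
d²(Q, class-F) = 24.01 + 86.49 = 110.5
Sorted ascending: class-E, class-D, class-C, class-F, … — the third-nearest is class-C.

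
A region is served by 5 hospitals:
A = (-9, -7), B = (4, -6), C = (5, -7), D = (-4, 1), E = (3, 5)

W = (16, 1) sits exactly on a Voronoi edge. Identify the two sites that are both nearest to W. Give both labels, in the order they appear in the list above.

Squared distances from W to each site:
|WA|² = (16−(-9))² + (1−(-7))² = 625 + 64 = 689
|WB|² = (16−4)² + (1−(-6))² = 144 + 49 = 193
|WC|² = (16−5)² + (1−(-7))² = 121 + 64 = 185
|WD|² = (16−(-4))² + (1−1)² = 400 + 0 = 400
|WE|² = (16−3)² + (1−5)² = 169 + 16 = 185
W is equidistant from C and E (both at squared distance 185), and every other site is strictly farther — so W lies on the C–E Voronoi edge.

C and E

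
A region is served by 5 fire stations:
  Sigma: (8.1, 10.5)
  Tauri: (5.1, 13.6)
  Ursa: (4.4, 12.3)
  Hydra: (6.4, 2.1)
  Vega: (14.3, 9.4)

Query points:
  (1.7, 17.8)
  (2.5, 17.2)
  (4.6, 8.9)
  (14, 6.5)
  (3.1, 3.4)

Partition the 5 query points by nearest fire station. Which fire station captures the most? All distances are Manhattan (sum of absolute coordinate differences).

Tauri

(1.7, 17.8) — d to each: Sigma:13.7, Tauri:7.6, Ursa:8.2, Hydra:20.4, Vega:21 → nearest is Tauri
(2.5, 17.2) — d to each: Sigma:12.3, Tauri:6.2, Ursa:6.8, Hydra:19, Vega:19.6 → nearest is Tauri
(4.6, 8.9) — d to each: Sigma:5.1, Tauri:5.2, Ursa:3.6, Hydra:8.6, Vega:10.2 → nearest is Ursa
(14, 6.5) — d to each: Sigma:9.9, Tauri:16, Ursa:15.4, Hydra:12, Vega:3.2 → nearest is Vega
(3.1, 3.4) — d to each: Sigma:12.1, Tauri:12.2, Ursa:10.2, Hydra:4.6, Vega:17.2 → nearest is Hydra
Tally — Tauri:2, Ursa:1, Hydra:1, Vega:1. Tauri captures the most (2).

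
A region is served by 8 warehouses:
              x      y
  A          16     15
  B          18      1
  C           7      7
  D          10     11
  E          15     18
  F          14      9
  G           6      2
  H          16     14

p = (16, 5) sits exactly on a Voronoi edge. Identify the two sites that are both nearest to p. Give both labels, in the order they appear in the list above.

B and F

Squared distances from p to each site:
|pA|² = (16−16)² + (5−15)² = 0 + 100 = 100
|pB|² = (16−18)² + (5−1)² = 4 + 16 = 20
|pC|² = (16−7)² + (5−7)² = 81 + 4 = 85
|pD|² = (16−10)² + (5−11)² = 36 + 36 = 72
|pE|² = (16−15)² + (5−18)² = 1 + 169 = 170
|pF|² = (16−14)² + (5−9)² = 4 + 16 = 20
|pG|² = (16−6)² + (5−2)² = 100 + 9 = 109
|pH|² = (16−16)² + (5−14)² = 0 + 81 = 81
p is equidistant from B and F (both at squared distance 20), and every other site is strictly farther — so p lies on the B–F Voronoi edge.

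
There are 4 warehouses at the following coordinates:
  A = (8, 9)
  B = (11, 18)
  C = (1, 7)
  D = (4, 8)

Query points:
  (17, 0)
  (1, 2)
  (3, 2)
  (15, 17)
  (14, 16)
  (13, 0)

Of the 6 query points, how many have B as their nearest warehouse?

(17, 0) — d² to each: A:162, B:360, C:305, D:233 → nearest is A
(1, 2) — d² to each: A:98, B:356, C:25, D:45 → nearest is C
(3, 2) — d² to each: A:74, B:320, C:29, D:37 → nearest is C
(15, 17) — d² to each: A:113, B:17, C:296, D:202 → nearest is B
(14, 16) — d² to each: A:85, B:13, C:250, D:164 → nearest is B
(13, 0) — d² to each: A:106, B:328, C:193, D:145 → nearest is A
2 of the 6 points have B as nearest.

2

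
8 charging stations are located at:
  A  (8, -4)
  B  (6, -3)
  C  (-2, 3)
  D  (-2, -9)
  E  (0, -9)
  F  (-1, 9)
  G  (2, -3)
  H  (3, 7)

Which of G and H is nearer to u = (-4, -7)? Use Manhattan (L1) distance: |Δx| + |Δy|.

G

d(u,G) = |-4−2| + |-7−(-3)| = 6 + 4 = 10
d(u,H) = |-4−3| + |-7−7| = 7 + 14 = 21
10 < 21, so G is closer.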